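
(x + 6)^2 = x^2 + 12*x + 36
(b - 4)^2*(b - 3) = b^3 - 11*b^2 + 40*b - 48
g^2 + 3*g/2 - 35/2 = (g - 7/2)*(g + 5)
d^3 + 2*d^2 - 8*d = d*(d - 2)*(d + 4)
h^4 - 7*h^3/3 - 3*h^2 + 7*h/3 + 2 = (h - 3)*(h - 1)*(h + 2/3)*(h + 1)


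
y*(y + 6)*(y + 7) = y^3 + 13*y^2 + 42*y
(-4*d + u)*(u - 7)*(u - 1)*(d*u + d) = -4*d^2*u^3 + 28*d^2*u^2 + 4*d^2*u - 28*d^2 + d*u^4 - 7*d*u^3 - d*u^2 + 7*d*u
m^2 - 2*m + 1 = (m - 1)^2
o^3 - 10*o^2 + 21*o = o*(o - 7)*(o - 3)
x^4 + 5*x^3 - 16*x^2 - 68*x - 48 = (x - 4)*(x + 1)*(x + 2)*(x + 6)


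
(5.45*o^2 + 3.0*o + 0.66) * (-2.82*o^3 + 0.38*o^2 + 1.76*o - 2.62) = -15.369*o^5 - 6.389*o^4 + 8.8708*o^3 - 8.7482*o^2 - 6.6984*o - 1.7292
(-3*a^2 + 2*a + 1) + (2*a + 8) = -3*a^2 + 4*a + 9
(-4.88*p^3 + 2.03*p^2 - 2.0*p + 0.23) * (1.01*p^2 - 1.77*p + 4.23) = -4.9288*p^5 + 10.6879*p^4 - 26.2555*p^3 + 12.3592*p^2 - 8.8671*p + 0.9729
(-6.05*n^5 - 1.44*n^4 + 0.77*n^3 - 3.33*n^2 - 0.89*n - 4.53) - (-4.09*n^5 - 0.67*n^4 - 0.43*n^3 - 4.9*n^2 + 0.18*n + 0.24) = -1.96*n^5 - 0.77*n^4 + 1.2*n^3 + 1.57*n^2 - 1.07*n - 4.77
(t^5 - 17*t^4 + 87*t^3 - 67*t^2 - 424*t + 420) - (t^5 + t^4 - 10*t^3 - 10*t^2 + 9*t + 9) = -18*t^4 + 97*t^3 - 57*t^2 - 433*t + 411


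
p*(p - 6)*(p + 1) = p^3 - 5*p^2 - 6*p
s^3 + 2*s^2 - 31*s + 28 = (s - 4)*(s - 1)*(s + 7)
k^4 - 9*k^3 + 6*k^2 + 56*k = k*(k - 7)*(k - 4)*(k + 2)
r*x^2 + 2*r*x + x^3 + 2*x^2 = x*(r + x)*(x + 2)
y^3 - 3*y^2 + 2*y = y*(y - 2)*(y - 1)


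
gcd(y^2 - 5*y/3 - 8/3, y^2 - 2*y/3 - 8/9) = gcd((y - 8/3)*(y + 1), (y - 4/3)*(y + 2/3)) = 1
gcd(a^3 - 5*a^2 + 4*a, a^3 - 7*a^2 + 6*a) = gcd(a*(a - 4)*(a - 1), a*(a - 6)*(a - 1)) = a^2 - a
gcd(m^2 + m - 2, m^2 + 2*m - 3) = m - 1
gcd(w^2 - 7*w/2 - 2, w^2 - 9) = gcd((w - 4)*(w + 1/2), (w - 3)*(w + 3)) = 1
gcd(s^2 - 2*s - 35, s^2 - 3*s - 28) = s - 7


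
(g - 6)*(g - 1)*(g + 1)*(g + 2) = g^4 - 4*g^3 - 13*g^2 + 4*g + 12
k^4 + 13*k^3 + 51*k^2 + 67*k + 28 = (k + 1)^2*(k + 4)*(k + 7)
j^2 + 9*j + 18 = (j + 3)*(j + 6)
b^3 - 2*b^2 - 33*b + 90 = (b - 5)*(b - 3)*(b + 6)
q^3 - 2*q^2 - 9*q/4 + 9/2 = (q - 2)*(q - 3/2)*(q + 3/2)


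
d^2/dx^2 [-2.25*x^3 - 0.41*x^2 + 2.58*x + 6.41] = -13.5*x - 0.82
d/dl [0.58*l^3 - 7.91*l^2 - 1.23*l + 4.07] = 1.74*l^2 - 15.82*l - 1.23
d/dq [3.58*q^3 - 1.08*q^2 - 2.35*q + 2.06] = 10.74*q^2 - 2.16*q - 2.35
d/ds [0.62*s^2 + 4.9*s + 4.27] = 1.24*s + 4.9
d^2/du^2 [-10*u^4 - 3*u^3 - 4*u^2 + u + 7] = -120*u^2 - 18*u - 8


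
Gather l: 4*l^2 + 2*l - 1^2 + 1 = 4*l^2 + 2*l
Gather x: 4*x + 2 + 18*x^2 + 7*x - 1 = 18*x^2 + 11*x + 1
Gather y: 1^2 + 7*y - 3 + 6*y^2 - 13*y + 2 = 6*y^2 - 6*y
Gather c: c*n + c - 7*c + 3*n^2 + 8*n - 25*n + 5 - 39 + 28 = c*(n - 6) + 3*n^2 - 17*n - 6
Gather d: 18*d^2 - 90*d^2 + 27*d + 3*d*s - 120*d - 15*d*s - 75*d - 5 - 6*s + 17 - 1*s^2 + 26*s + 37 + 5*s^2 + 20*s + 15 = -72*d^2 + d*(-12*s - 168) + 4*s^2 + 40*s + 64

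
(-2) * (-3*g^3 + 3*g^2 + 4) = 6*g^3 - 6*g^2 - 8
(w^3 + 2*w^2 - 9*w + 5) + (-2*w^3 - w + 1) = -w^3 + 2*w^2 - 10*w + 6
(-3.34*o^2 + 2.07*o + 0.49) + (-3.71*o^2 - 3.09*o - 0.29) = -7.05*o^2 - 1.02*o + 0.2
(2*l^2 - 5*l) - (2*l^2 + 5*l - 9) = 9 - 10*l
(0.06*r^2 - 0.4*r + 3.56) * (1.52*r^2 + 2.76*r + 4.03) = 0.0912*r^4 - 0.4424*r^3 + 4.549*r^2 + 8.2136*r + 14.3468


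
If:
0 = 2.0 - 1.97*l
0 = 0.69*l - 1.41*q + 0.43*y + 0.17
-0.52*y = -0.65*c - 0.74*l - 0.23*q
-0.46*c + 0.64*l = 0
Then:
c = 1.41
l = 1.02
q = 1.85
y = 4.03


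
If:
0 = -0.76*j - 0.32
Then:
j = -0.42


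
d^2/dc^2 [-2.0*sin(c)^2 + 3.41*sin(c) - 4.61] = -3.41*sin(c) - 4.0*cos(2*c)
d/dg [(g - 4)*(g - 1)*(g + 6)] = 3*g^2 + 2*g - 26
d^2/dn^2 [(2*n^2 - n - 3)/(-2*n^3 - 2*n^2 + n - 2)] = 2*(-8*n^6 + 12*n^5 + 72*n^4 + 154*n^3 + 18*n^2 - 66*n - 15)/(8*n^9 + 24*n^8 + 12*n^7 + 8*n^6 + 42*n^5 + 6*n^4 - n^3 + 30*n^2 - 12*n + 8)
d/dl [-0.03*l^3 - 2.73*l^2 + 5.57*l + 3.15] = -0.09*l^2 - 5.46*l + 5.57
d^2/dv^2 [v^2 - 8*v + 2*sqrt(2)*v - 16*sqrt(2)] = 2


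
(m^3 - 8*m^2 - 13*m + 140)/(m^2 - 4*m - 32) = (m^2 - 12*m + 35)/(m - 8)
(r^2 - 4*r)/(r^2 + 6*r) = (r - 4)/(r + 6)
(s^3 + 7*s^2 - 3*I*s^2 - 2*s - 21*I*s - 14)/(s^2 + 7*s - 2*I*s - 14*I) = s - I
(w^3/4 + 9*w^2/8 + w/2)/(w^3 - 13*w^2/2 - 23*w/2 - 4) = w*(w + 4)/(4*(w^2 - 7*w - 8))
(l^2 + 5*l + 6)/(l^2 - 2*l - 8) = (l + 3)/(l - 4)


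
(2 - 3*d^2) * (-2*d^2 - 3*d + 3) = 6*d^4 + 9*d^3 - 13*d^2 - 6*d + 6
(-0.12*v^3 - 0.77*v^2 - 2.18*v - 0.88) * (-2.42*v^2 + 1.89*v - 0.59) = 0.2904*v^5 + 1.6366*v^4 + 3.8911*v^3 - 1.5363*v^2 - 0.377*v + 0.5192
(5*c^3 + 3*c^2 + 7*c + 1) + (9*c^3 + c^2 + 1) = 14*c^3 + 4*c^2 + 7*c + 2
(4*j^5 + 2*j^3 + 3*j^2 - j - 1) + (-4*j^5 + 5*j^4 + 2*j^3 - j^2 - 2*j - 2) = 5*j^4 + 4*j^3 + 2*j^2 - 3*j - 3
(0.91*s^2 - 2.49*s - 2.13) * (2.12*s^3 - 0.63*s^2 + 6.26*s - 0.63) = 1.9292*s^5 - 5.8521*s^4 + 2.7497*s^3 - 14.8188*s^2 - 11.7651*s + 1.3419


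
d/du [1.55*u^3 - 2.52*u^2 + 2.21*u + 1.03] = 4.65*u^2 - 5.04*u + 2.21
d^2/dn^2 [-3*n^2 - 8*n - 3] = -6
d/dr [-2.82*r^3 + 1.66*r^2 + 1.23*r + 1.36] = -8.46*r^2 + 3.32*r + 1.23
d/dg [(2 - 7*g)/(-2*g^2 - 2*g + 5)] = (-14*g^2 + 8*g - 31)/(4*g^4 + 8*g^3 - 16*g^2 - 20*g + 25)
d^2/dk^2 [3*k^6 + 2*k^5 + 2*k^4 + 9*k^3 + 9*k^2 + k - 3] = 90*k^4 + 40*k^3 + 24*k^2 + 54*k + 18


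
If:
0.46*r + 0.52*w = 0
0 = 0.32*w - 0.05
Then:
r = -0.18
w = 0.16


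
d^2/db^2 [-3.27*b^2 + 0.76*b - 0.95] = -6.54000000000000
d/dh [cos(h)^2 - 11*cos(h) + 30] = (11 - 2*cos(h))*sin(h)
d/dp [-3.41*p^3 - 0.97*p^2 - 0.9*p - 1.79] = -10.23*p^2 - 1.94*p - 0.9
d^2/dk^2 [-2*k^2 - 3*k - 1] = -4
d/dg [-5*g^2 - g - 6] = -10*g - 1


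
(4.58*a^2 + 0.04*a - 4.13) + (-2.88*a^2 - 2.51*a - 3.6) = 1.7*a^2 - 2.47*a - 7.73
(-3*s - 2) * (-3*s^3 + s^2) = 9*s^4 + 3*s^3 - 2*s^2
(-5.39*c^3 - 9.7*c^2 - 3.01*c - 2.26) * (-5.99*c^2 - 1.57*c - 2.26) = 32.2861*c^5 + 66.5653*c^4 + 45.4403*c^3 + 40.1851*c^2 + 10.3508*c + 5.1076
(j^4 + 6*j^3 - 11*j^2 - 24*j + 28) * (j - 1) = j^5 + 5*j^4 - 17*j^3 - 13*j^2 + 52*j - 28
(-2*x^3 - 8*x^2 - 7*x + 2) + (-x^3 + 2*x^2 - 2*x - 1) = -3*x^3 - 6*x^2 - 9*x + 1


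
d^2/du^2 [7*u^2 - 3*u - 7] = 14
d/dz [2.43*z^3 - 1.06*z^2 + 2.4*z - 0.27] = 7.29*z^2 - 2.12*z + 2.4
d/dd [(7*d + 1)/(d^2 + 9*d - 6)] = (7*d^2 + 63*d - (2*d + 9)*(7*d + 1) - 42)/(d^2 + 9*d - 6)^2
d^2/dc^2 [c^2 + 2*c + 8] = 2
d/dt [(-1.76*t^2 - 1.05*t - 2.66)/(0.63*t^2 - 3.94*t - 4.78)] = (7.5959*t^2 + 20.1772*t - 5.4614)/(0.3969*t^4 - 4.9644*t^3 + 9.5008*t^2 + 37.6664*t + 22.8484)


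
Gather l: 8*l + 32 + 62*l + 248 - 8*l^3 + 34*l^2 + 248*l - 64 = -8*l^3 + 34*l^2 + 318*l + 216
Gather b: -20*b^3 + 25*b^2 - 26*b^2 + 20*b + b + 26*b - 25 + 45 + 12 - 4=-20*b^3 - b^2 + 47*b + 28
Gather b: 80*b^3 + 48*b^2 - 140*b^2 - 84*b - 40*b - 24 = 80*b^3 - 92*b^2 - 124*b - 24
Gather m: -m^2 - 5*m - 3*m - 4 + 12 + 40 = -m^2 - 8*m + 48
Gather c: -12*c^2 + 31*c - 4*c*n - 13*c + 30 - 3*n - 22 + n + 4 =-12*c^2 + c*(18 - 4*n) - 2*n + 12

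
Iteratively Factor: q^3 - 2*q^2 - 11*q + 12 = (q - 1)*(q^2 - q - 12) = (q - 4)*(q - 1)*(q + 3)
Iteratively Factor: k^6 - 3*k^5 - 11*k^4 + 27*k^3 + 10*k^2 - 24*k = (k - 1)*(k^5 - 2*k^4 - 13*k^3 + 14*k^2 + 24*k) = (k - 1)*(k + 3)*(k^4 - 5*k^3 + 2*k^2 + 8*k) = k*(k - 1)*(k + 3)*(k^3 - 5*k^2 + 2*k + 8) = k*(k - 2)*(k - 1)*(k + 3)*(k^2 - 3*k - 4) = k*(k - 2)*(k - 1)*(k + 1)*(k + 3)*(k - 4)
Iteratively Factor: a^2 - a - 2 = (a - 2)*(a + 1)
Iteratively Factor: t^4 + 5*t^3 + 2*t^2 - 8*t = (t + 4)*(t^3 + t^2 - 2*t) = (t - 1)*(t + 4)*(t^2 + 2*t) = t*(t - 1)*(t + 4)*(t + 2)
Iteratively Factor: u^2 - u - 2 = (u + 1)*(u - 2)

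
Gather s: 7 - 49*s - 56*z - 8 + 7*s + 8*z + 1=-42*s - 48*z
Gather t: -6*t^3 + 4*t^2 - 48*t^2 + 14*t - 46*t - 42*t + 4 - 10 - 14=-6*t^3 - 44*t^2 - 74*t - 20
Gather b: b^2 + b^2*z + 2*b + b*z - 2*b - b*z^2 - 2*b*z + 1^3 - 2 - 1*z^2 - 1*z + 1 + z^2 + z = b^2*(z + 1) + b*(-z^2 - z)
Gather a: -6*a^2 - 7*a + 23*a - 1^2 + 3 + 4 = -6*a^2 + 16*a + 6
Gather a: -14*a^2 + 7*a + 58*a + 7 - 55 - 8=-14*a^2 + 65*a - 56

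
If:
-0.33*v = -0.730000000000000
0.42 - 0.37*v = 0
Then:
No Solution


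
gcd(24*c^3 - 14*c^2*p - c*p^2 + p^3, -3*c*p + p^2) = -3*c + p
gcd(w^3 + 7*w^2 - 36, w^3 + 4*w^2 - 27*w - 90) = w^2 + 9*w + 18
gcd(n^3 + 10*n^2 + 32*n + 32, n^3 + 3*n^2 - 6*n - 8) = n + 4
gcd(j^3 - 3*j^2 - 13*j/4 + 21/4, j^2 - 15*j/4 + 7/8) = j - 7/2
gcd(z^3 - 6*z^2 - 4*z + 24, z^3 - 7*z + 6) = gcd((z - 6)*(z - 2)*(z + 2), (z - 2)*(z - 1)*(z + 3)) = z - 2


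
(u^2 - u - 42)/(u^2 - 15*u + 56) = (u + 6)/(u - 8)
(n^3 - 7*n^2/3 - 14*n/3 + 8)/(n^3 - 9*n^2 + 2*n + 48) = (n - 4/3)/(n - 8)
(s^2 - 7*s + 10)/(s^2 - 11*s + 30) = (s - 2)/(s - 6)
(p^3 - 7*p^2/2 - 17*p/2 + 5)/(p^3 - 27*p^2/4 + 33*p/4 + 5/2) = 2*(2*p^2 + 3*p - 2)/(4*p^2 - 7*p - 2)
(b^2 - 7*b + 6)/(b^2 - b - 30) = (b - 1)/(b + 5)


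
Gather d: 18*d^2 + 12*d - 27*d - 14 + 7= 18*d^2 - 15*d - 7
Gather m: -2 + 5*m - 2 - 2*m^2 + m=-2*m^2 + 6*m - 4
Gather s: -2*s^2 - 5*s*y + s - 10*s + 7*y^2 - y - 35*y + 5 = -2*s^2 + s*(-5*y - 9) + 7*y^2 - 36*y + 5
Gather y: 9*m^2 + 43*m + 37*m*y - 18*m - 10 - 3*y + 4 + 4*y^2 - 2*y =9*m^2 + 25*m + 4*y^2 + y*(37*m - 5) - 6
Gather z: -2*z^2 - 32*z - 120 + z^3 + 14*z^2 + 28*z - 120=z^3 + 12*z^2 - 4*z - 240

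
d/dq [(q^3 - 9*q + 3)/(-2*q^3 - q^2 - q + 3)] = (-q^4 - 38*q^3 + 18*q^2 + 6*q - 24)/(4*q^6 + 4*q^5 + 5*q^4 - 10*q^3 - 5*q^2 - 6*q + 9)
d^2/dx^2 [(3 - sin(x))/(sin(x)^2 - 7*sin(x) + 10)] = (sin(x)^5 - 5*sin(x)^4 + sin(x)^3 + 61*sin(x)^2 - 176*sin(x) + 94)/(sin(x)^2 - 7*sin(x) + 10)^3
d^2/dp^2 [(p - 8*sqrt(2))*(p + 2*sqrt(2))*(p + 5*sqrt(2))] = 6*p - 2*sqrt(2)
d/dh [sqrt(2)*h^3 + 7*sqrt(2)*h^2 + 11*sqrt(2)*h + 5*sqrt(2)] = sqrt(2)*(3*h^2 + 14*h + 11)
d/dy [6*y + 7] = 6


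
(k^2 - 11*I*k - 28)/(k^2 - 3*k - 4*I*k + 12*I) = (k - 7*I)/(k - 3)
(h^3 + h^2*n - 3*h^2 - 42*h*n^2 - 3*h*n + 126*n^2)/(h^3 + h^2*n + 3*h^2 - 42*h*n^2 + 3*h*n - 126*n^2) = (h - 3)/(h + 3)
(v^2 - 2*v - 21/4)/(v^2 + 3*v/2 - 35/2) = (v + 3/2)/(v + 5)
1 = 1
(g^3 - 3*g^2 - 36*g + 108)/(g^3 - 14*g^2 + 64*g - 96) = (g^2 + 3*g - 18)/(g^2 - 8*g + 16)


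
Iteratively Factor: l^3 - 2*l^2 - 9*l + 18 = (l - 3)*(l^2 + l - 6) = (l - 3)*(l - 2)*(l + 3)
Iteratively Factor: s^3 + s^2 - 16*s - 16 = (s - 4)*(s^2 + 5*s + 4) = (s - 4)*(s + 1)*(s + 4)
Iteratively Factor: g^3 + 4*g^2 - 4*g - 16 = (g - 2)*(g^2 + 6*g + 8) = (g - 2)*(g + 2)*(g + 4)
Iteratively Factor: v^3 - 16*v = (v)*(v^2 - 16) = v*(v + 4)*(v - 4)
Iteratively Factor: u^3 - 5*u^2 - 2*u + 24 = (u - 3)*(u^2 - 2*u - 8) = (u - 3)*(u + 2)*(u - 4)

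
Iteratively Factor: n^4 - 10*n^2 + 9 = (n - 1)*(n^3 + n^2 - 9*n - 9) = (n - 3)*(n - 1)*(n^2 + 4*n + 3) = (n - 3)*(n - 1)*(n + 3)*(n + 1)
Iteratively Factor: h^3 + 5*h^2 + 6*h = (h + 3)*(h^2 + 2*h) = h*(h + 3)*(h + 2)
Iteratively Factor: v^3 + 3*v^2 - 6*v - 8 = (v - 2)*(v^2 + 5*v + 4) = (v - 2)*(v + 4)*(v + 1)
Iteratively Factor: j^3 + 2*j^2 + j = (j + 1)*(j^2 + j) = (j + 1)^2*(j)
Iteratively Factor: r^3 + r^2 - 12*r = (r - 3)*(r^2 + 4*r) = (r - 3)*(r + 4)*(r)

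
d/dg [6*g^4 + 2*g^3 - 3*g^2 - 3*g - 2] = 24*g^3 + 6*g^2 - 6*g - 3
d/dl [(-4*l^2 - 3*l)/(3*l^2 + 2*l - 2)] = (l^2 + 16*l + 6)/(9*l^4 + 12*l^3 - 8*l^2 - 8*l + 4)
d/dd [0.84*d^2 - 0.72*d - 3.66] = 1.68*d - 0.72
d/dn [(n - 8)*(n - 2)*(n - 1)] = 3*n^2 - 22*n + 26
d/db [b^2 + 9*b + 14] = 2*b + 9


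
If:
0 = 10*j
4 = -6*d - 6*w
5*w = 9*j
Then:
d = -2/3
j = 0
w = 0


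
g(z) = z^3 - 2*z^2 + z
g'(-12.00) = 481.00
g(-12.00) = -2028.00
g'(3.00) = 16.00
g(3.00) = 12.00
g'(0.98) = -0.04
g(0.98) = 0.00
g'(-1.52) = 14.01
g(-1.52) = -9.65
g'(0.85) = -0.23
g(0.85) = 0.02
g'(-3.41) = 49.52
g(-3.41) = -66.32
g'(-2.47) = 29.18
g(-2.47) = -29.74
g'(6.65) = 107.07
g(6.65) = 212.28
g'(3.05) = 16.71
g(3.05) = 12.82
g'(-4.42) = 77.29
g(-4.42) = -129.84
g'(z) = 3*z^2 - 4*z + 1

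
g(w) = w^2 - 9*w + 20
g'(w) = 2*w - 9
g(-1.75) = 38.81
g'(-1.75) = -12.50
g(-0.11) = 21.00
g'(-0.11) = -9.22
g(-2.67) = 51.16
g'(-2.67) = -14.34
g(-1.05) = 30.55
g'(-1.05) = -11.10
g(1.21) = 10.57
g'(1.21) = -6.58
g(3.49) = 0.77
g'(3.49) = -2.02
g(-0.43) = 24.05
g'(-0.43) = -9.86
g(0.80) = 13.44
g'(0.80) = -7.40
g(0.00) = 20.00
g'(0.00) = -9.00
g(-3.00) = 56.00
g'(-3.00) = -15.00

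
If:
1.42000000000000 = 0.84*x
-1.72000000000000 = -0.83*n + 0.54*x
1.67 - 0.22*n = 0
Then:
No Solution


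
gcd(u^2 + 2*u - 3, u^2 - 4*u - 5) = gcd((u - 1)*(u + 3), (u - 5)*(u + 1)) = 1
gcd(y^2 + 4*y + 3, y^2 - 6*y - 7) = y + 1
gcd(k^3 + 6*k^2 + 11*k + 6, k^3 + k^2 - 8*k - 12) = k + 2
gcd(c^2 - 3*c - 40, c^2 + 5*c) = c + 5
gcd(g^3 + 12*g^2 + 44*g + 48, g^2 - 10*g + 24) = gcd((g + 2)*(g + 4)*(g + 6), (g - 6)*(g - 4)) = 1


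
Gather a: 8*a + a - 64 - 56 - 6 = 9*a - 126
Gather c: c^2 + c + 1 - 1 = c^2 + c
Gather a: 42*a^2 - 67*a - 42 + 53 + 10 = 42*a^2 - 67*a + 21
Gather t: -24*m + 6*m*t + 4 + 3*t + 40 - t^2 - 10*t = -24*m - t^2 + t*(6*m - 7) + 44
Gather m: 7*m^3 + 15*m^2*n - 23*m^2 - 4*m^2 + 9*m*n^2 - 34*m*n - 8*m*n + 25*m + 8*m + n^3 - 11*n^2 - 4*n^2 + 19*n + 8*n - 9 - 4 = 7*m^3 + m^2*(15*n - 27) + m*(9*n^2 - 42*n + 33) + n^3 - 15*n^2 + 27*n - 13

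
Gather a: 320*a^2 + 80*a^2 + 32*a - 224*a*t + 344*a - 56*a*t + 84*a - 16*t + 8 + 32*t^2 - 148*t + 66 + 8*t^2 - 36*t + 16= 400*a^2 + a*(460 - 280*t) + 40*t^2 - 200*t + 90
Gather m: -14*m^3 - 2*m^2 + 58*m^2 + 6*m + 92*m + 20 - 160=-14*m^3 + 56*m^2 + 98*m - 140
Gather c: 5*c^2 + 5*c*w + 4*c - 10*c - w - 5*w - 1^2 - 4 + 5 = 5*c^2 + c*(5*w - 6) - 6*w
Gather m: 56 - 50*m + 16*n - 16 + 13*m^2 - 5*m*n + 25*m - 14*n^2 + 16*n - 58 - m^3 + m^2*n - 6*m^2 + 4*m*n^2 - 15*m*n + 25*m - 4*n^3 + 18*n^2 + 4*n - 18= -m^3 + m^2*(n + 7) + m*(4*n^2 - 20*n) - 4*n^3 + 4*n^2 + 36*n - 36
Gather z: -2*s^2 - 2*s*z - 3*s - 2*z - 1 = -2*s^2 - 3*s + z*(-2*s - 2) - 1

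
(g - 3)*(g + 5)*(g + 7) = g^3 + 9*g^2 - g - 105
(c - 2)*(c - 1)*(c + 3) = c^3 - 7*c + 6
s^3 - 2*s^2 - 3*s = s*(s - 3)*(s + 1)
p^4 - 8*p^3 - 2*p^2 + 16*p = p*(p - 8)*(p - sqrt(2))*(p + sqrt(2))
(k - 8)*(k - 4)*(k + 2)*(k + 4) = k^4 - 6*k^3 - 32*k^2 + 96*k + 256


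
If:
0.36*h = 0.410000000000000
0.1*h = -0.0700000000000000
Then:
No Solution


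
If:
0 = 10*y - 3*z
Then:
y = 3*z/10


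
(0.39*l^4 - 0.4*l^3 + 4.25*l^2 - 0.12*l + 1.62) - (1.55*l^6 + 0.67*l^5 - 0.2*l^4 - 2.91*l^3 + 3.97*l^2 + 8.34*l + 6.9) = -1.55*l^6 - 0.67*l^5 + 0.59*l^4 + 2.51*l^3 + 0.28*l^2 - 8.46*l - 5.28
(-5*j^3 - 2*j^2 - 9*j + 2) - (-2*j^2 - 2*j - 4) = -5*j^3 - 7*j + 6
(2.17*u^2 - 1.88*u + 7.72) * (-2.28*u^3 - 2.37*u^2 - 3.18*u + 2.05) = -4.9476*u^5 - 0.8565*u^4 - 20.0466*u^3 - 7.8695*u^2 - 28.4036*u + 15.826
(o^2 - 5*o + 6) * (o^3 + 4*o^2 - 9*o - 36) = o^5 - o^4 - 23*o^3 + 33*o^2 + 126*o - 216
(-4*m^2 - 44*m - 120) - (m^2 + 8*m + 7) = -5*m^2 - 52*m - 127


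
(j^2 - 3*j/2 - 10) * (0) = 0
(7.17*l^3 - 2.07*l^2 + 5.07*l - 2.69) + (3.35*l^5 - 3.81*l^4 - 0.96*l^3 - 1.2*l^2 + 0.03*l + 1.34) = 3.35*l^5 - 3.81*l^4 + 6.21*l^3 - 3.27*l^2 + 5.1*l - 1.35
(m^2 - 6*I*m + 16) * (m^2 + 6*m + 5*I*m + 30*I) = m^4 + 6*m^3 - I*m^3 + 46*m^2 - 6*I*m^2 + 276*m + 80*I*m + 480*I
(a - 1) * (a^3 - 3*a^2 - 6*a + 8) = a^4 - 4*a^3 - 3*a^2 + 14*a - 8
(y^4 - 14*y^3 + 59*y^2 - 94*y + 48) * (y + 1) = y^5 - 13*y^4 + 45*y^3 - 35*y^2 - 46*y + 48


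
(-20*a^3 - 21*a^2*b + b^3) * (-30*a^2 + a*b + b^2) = 600*a^5 + 610*a^4*b - 41*a^3*b^2 - 51*a^2*b^3 + a*b^4 + b^5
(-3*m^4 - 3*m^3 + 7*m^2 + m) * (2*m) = -6*m^5 - 6*m^4 + 14*m^3 + 2*m^2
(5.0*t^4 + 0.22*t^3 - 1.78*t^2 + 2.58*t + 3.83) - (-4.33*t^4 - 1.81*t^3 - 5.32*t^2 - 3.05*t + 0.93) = 9.33*t^4 + 2.03*t^3 + 3.54*t^2 + 5.63*t + 2.9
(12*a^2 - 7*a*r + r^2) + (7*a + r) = 12*a^2 - 7*a*r + 7*a + r^2 + r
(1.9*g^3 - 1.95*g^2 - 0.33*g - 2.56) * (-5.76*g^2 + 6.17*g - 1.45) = -10.944*g^5 + 22.955*g^4 - 12.8857*g^3 + 15.537*g^2 - 15.3167*g + 3.712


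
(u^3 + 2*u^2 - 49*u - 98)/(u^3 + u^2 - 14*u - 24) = (u^2 - 49)/(u^2 - u - 12)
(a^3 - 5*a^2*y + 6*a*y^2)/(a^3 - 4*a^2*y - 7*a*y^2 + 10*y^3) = a*(a^2 - 5*a*y + 6*y^2)/(a^3 - 4*a^2*y - 7*a*y^2 + 10*y^3)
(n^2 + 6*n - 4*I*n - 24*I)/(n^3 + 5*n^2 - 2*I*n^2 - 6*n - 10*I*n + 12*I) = (n - 4*I)/(n^2 - n*(1 + 2*I) + 2*I)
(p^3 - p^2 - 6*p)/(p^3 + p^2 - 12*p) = (p + 2)/(p + 4)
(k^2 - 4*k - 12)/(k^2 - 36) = (k + 2)/(k + 6)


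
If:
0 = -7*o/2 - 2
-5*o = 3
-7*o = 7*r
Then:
No Solution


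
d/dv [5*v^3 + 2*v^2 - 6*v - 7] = 15*v^2 + 4*v - 6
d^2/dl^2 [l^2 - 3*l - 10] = 2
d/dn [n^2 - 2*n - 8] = 2*n - 2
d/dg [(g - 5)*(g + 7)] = 2*g + 2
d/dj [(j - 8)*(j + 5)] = 2*j - 3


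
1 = 1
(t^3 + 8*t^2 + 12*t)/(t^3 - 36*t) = (t + 2)/(t - 6)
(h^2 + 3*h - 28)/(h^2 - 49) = (h - 4)/(h - 7)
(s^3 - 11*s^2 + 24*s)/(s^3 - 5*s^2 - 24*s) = (s - 3)/(s + 3)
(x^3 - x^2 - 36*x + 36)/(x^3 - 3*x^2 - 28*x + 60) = (x^2 + 5*x - 6)/(x^2 + 3*x - 10)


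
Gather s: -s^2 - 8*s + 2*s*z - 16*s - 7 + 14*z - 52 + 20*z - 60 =-s^2 + s*(2*z - 24) + 34*z - 119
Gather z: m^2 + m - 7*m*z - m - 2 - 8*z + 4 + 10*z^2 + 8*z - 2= m^2 - 7*m*z + 10*z^2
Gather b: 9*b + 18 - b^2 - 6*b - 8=-b^2 + 3*b + 10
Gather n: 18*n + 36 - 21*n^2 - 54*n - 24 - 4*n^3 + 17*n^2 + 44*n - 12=-4*n^3 - 4*n^2 + 8*n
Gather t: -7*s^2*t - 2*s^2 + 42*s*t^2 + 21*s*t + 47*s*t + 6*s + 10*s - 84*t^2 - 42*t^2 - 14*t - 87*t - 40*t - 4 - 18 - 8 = -2*s^2 + 16*s + t^2*(42*s - 126) + t*(-7*s^2 + 68*s - 141) - 30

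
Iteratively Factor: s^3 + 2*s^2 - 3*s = (s)*(s^2 + 2*s - 3) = s*(s + 3)*(s - 1)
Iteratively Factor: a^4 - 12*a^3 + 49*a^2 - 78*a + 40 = (a - 5)*(a^3 - 7*a^2 + 14*a - 8) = (a - 5)*(a - 4)*(a^2 - 3*a + 2) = (a - 5)*(a - 4)*(a - 2)*(a - 1)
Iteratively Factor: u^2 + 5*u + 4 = (u + 4)*(u + 1)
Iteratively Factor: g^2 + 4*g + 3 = (g + 3)*(g + 1)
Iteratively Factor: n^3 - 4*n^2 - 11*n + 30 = (n - 2)*(n^2 - 2*n - 15) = (n - 5)*(n - 2)*(n + 3)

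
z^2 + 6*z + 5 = (z + 1)*(z + 5)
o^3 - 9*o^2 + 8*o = o*(o - 8)*(o - 1)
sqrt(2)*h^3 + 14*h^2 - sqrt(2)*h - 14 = (h - 1)*(h + 7*sqrt(2))*(sqrt(2)*h + sqrt(2))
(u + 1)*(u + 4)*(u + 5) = u^3 + 10*u^2 + 29*u + 20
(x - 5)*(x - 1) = x^2 - 6*x + 5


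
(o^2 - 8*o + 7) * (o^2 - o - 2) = o^4 - 9*o^3 + 13*o^2 + 9*o - 14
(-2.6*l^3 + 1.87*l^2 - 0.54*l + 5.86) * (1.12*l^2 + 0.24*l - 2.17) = -2.912*l^5 + 1.4704*l^4 + 5.486*l^3 + 2.3757*l^2 + 2.5782*l - 12.7162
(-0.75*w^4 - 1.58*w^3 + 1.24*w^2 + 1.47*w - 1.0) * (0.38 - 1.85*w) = 1.3875*w^5 + 2.638*w^4 - 2.8944*w^3 - 2.2483*w^2 + 2.4086*w - 0.38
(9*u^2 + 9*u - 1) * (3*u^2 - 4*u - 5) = 27*u^4 - 9*u^3 - 84*u^2 - 41*u + 5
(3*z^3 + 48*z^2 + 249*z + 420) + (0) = 3*z^3 + 48*z^2 + 249*z + 420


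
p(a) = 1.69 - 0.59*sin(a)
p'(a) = -0.59*cos(a)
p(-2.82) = 1.88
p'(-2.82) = 0.56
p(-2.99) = 1.78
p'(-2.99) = 0.58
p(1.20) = 1.14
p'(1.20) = -0.21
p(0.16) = 1.60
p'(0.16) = -0.58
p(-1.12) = 2.22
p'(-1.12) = -0.26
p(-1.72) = 2.27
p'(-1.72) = 0.09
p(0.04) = 1.67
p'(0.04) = -0.59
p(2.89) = 1.54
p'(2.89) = 0.57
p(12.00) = 2.01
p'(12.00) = -0.50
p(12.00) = 2.01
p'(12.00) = -0.50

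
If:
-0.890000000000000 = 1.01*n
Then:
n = -0.88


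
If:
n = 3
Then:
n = 3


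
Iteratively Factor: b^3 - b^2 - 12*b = (b + 3)*(b^2 - 4*b) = b*(b + 3)*(b - 4)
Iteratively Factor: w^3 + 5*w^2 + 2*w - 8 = (w + 4)*(w^2 + w - 2) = (w - 1)*(w + 4)*(w + 2)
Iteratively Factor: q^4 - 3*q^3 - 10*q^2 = (q + 2)*(q^3 - 5*q^2) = q*(q + 2)*(q^2 - 5*q) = q*(q - 5)*(q + 2)*(q)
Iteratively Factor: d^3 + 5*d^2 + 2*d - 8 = (d + 4)*(d^2 + d - 2) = (d - 1)*(d + 4)*(d + 2)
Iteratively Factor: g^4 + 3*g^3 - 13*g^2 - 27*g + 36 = (g + 4)*(g^3 - g^2 - 9*g + 9) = (g - 1)*(g + 4)*(g^2 - 9) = (g - 3)*(g - 1)*(g + 4)*(g + 3)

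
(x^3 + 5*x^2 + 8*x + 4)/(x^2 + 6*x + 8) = (x^2 + 3*x + 2)/(x + 4)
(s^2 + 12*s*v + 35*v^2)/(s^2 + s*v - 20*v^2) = (s + 7*v)/(s - 4*v)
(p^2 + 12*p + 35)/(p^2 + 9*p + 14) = (p + 5)/(p + 2)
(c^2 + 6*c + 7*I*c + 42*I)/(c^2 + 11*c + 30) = (c + 7*I)/(c + 5)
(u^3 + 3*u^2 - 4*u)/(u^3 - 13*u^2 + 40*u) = (u^2 + 3*u - 4)/(u^2 - 13*u + 40)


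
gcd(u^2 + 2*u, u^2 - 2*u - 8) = u + 2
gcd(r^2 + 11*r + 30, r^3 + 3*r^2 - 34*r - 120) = r + 5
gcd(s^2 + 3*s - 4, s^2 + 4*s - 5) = s - 1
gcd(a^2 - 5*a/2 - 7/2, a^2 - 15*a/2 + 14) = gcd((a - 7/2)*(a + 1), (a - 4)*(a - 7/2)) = a - 7/2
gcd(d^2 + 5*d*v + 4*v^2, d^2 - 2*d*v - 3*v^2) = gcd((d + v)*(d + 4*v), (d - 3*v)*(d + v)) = d + v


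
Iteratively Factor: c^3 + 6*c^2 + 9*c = (c + 3)*(c^2 + 3*c) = c*(c + 3)*(c + 3)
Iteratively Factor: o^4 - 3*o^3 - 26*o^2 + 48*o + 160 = (o + 2)*(o^3 - 5*o^2 - 16*o + 80) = (o - 5)*(o + 2)*(o^2 - 16) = (o - 5)*(o + 2)*(o + 4)*(o - 4)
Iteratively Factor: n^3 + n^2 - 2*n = (n)*(n^2 + n - 2) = n*(n + 2)*(n - 1)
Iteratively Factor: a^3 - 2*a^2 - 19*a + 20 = (a - 1)*(a^2 - a - 20) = (a - 1)*(a + 4)*(a - 5)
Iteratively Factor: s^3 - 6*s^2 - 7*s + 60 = (s + 3)*(s^2 - 9*s + 20) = (s - 4)*(s + 3)*(s - 5)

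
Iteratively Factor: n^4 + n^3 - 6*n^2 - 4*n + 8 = (n - 2)*(n^3 + 3*n^2 - 4) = (n - 2)*(n + 2)*(n^2 + n - 2) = (n - 2)*(n + 2)^2*(n - 1)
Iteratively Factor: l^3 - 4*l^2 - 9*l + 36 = (l - 3)*(l^2 - l - 12) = (l - 3)*(l + 3)*(l - 4)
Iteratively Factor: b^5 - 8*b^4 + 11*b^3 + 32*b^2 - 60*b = (b)*(b^4 - 8*b^3 + 11*b^2 + 32*b - 60) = b*(b - 5)*(b^3 - 3*b^2 - 4*b + 12) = b*(b - 5)*(b + 2)*(b^2 - 5*b + 6) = b*(b - 5)*(b - 3)*(b + 2)*(b - 2)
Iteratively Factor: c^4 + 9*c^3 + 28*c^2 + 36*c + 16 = (c + 4)*(c^3 + 5*c^2 + 8*c + 4) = (c + 2)*(c + 4)*(c^2 + 3*c + 2) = (c + 2)^2*(c + 4)*(c + 1)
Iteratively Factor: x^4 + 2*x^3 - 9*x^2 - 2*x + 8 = (x + 4)*(x^3 - 2*x^2 - x + 2) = (x - 2)*(x + 4)*(x^2 - 1) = (x - 2)*(x + 1)*(x + 4)*(x - 1)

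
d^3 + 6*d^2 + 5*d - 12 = (d - 1)*(d + 3)*(d + 4)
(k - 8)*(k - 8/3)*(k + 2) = k^3 - 26*k^2/3 + 128/3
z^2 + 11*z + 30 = (z + 5)*(z + 6)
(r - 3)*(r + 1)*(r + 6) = r^3 + 4*r^2 - 15*r - 18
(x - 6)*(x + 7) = x^2 + x - 42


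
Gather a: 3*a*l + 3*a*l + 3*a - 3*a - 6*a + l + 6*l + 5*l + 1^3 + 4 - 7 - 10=a*(6*l - 6) + 12*l - 12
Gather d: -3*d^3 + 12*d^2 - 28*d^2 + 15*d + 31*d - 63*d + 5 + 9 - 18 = -3*d^3 - 16*d^2 - 17*d - 4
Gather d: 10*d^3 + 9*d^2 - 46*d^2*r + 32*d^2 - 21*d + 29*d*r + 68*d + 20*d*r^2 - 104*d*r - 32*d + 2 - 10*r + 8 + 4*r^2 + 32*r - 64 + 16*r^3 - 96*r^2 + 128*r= 10*d^3 + d^2*(41 - 46*r) + d*(20*r^2 - 75*r + 15) + 16*r^3 - 92*r^2 + 150*r - 54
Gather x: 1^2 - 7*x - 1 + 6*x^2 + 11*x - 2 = 6*x^2 + 4*x - 2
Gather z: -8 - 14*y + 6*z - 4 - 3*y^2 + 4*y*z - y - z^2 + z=-3*y^2 - 15*y - z^2 + z*(4*y + 7) - 12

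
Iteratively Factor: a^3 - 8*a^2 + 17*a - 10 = (a - 2)*(a^2 - 6*a + 5) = (a - 2)*(a - 1)*(a - 5)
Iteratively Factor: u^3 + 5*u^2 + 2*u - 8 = (u + 2)*(u^2 + 3*u - 4) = (u - 1)*(u + 2)*(u + 4)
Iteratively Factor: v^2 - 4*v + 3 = (v - 3)*(v - 1)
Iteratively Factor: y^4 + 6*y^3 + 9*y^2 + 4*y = (y + 1)*(y^3 + 5*y^2 + 4*y) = (y + 1)*(y + 4)*(y^2 + y) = y*(y + 1)*(y + 4)*(y + 1)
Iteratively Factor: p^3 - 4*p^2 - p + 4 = (p + 1)*(p^2 - 5*p + 4) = (p - 1)*(p + 1)*(p - 4)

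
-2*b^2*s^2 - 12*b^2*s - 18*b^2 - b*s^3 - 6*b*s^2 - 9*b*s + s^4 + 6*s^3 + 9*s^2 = (-2*b + s)*(b + s)*(s + 3)^2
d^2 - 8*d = d*(d - 8)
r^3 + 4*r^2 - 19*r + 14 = (r - 2)*(r - 1)*(r + 7)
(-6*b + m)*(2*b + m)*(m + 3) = -12*b^2*m - 36*b^2 - 4*b*m^2 - 12*b*m + m^3 + 3*m^2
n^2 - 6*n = n*(n - 6)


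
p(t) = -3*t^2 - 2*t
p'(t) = -6*t - 2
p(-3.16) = -23.64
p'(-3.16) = 16.96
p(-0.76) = -0.21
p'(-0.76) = 2.56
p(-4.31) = -47.11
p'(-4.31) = 23.86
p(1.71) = -12.19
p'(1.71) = -12.26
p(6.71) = -148.49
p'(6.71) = -42.26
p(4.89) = -81.52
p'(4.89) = -31.34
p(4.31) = -64.35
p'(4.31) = -27.86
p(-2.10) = -9.03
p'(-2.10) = 10.60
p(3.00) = -33.00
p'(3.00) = -20.00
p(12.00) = -456.00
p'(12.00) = -74.00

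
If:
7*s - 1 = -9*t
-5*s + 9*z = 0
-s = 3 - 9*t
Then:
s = -1/4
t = 11/36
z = -5/36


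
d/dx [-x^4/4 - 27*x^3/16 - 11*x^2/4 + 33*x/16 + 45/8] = -x^3 - 81*x^2/16 - 11*x/2 + 33/16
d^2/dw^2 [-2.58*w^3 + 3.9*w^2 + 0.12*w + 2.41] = 7.8 - 15.48*w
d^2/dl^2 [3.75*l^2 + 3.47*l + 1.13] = 7.50000000000000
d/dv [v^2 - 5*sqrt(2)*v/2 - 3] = 2*v - 5*sqrt(2)/2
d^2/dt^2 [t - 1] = 0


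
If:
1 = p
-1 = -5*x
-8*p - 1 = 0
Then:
No Solution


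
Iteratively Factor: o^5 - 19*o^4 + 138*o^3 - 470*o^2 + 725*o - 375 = (o - 5)*(o^4 - 14*o^3 + 68*o^2 - 130*o + 75) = (o - 5)^2*(o^3 - 9*o^2 + 23*o - 15) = (o - 5)^2*(o - 1)*(o^2 - 8*o + 15) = (o - 5)^2*(o - 3)*(o - 1)*(o - 5)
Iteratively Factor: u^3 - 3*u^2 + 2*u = (u - 1)*(u^2 - 2*u) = u*(u - 1)*(u - 2)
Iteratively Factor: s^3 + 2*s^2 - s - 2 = (s + 2)*(s^2 - 1) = (s - 1)*(s + 2)*(s + 1)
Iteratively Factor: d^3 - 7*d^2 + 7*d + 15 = (d + 1)*(d^2 - 8*d + 15) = (d - 5)*(d + 1)*(d - 3)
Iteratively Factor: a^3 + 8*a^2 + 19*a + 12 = (a + 3)*(a^2 + 5*a + 4) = (a + 3)*(a + 4)*(a + 1)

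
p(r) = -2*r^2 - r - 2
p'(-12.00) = 47.00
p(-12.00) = -278.00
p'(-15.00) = 59.00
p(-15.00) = -437.00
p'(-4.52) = 17.08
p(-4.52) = -38.34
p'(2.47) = -10.88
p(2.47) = -16.67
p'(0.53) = -3.12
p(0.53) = -3.09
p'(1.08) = -5.32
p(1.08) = -5.41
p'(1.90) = -8.60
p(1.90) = -11.12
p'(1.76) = -8.04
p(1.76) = -9.96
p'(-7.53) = 29.12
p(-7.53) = -107.87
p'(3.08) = -13.32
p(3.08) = -24.05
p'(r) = -4*r - 1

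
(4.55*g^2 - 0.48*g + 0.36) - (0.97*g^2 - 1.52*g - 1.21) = 3.58*g^2 + 1.04*g + 1.57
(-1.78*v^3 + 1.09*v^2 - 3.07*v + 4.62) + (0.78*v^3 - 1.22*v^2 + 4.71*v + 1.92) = -1.0*v^3 - 0.13*v^2 + 1.64*v + 6.54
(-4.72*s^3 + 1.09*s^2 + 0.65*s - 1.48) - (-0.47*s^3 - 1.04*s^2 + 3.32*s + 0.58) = -4.25*s^3 + 2.13*s^2 - 2.67*s - 2.06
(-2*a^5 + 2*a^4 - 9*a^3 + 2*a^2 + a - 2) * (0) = 0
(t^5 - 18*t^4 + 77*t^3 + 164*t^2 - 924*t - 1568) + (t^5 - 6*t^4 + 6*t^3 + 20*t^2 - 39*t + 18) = 2*t^5 - 24*t^4 + 83*t^3 + 184*t^2 - 963*t - 1550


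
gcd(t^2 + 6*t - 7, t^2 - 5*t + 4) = t - 1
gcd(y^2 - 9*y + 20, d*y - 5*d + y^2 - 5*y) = y - 5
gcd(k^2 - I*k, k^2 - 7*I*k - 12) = 1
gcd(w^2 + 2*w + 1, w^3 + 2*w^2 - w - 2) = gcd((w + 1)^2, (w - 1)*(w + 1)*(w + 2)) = w + 1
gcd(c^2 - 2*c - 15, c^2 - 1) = 1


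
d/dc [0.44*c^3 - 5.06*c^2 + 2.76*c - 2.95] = 1.32*c^2 - 10.12*c + 2.76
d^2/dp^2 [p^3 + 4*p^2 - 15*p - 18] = 6*p + 8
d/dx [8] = 0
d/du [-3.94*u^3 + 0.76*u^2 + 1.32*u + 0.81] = -11.82*u^2 + 1.52*u + 1.32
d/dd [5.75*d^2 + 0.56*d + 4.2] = 11.5*d + 0.56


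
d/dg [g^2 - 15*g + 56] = 2*g - 15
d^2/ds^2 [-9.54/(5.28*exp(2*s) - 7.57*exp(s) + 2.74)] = (-9.54*(10.56*exp(s) - 7.57)*(21.12*exp(s) - 15.14)*exp(s) + (201.4848*exp(s) - 72.2178)*(5.28*exp(2*s) - 7.57*exp(s) + 2.74))*exp(s)/(5.28*exp(2*s) - 7.57*exp(s) + 2.74)^3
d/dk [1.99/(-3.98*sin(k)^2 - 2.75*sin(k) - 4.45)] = (15.8404*sin(k) + 5.4725)*cos(k)/(3.98*sin(k)^2 + 2.75*sin(k) + 4.45)^2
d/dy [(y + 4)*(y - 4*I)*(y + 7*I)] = 3*y^2 + y*(8 + 6*I) + 28 + 12*I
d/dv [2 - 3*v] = -3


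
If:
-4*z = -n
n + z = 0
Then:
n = 0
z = 0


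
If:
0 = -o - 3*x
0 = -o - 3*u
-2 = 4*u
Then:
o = 3/2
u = -1/2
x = -1/2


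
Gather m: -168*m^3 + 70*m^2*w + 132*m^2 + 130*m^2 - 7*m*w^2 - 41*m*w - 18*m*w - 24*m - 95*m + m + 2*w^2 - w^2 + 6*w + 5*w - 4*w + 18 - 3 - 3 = -168*m^3 + m^2*(70*w + 262) + m*(-7*w^2 - 59*w - 118) + w^2 + 7*w + 12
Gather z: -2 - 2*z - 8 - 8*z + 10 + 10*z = 0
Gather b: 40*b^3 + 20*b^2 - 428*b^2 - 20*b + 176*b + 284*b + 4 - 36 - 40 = 40*b^3 - 408*b^2 + 440*b - 72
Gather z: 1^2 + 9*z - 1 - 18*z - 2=-9*z - 2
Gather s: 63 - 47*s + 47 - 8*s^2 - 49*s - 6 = -8*s^2 - 96*s + 104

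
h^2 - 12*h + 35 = (h - 7)*(h - 5)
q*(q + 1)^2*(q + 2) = q^4 + 4*q^3 + 5*q^2 + 2*q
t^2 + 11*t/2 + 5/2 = (t + 1/2)*(t + 5)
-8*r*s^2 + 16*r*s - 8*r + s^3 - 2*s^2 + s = (-8*r + s)*(s - 1)^2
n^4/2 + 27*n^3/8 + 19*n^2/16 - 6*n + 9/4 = (n/2 + 1)*(n - 3/4)*(n - 1/2)*(n + 6)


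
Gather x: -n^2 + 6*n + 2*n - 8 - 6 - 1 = -n^2 + 8*n - 15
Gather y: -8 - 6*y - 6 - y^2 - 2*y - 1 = -y^2 - 8*y - 15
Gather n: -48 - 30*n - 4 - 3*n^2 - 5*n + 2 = -3*n^2 - 35*n - 50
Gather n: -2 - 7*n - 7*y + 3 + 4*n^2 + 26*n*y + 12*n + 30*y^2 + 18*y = 4*n^2 + n*(26*y + 5) + 30*y^2 + 11*y + 1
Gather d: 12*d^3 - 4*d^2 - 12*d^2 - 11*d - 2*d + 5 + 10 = 12*d^3 - 16*d^2 - 13*d + 15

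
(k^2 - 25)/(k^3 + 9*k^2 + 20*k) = (k - 5)/(k*(k + 4))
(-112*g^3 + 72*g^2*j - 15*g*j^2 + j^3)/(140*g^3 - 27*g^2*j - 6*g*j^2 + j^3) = (-4*g + j)/(5*g + j)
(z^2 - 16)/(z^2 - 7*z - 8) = (16 - z^2)/(-z^2 + 7*z + 8)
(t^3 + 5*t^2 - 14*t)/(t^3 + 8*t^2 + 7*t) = (t - 2)/(t + 1)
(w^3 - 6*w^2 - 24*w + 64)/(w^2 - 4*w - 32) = w - 2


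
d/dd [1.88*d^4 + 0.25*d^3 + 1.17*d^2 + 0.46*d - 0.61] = 7.52*d^3 + 0.75*d^2 + 2.34*d + 0.46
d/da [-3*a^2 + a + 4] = 1 - 6*a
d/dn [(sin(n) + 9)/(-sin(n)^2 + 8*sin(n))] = (cos(n) + 18/tan(n) - 72*cos(n)/sin(n)^2)/(sin(n) - 8)^2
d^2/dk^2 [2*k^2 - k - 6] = 4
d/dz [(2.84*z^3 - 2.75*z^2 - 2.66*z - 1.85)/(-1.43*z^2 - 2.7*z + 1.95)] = (-4.0612*z^4 - 15.336*z^3 + 20.2352*z^2 - 16.016*z - 10.182)/(2.0449*z^4 + 7.722*z^3 + 1.713*z^2 - 10.53*z + 3.8025)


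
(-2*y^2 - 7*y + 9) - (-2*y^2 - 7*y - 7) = 16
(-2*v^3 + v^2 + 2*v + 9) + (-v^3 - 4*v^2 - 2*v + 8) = -3*v^3 - 3*v^2 + 17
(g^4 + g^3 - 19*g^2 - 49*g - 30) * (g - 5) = g^5 - 4*g^4 - 24*g^3 + 46*g^2 + 215*g + 150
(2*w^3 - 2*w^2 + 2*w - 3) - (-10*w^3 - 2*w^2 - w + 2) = 12*w^3 + 3*w - 5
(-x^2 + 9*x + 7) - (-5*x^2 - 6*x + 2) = 4*x^2 + 15*x + 5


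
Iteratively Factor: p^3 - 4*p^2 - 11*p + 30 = (p - 5)*(p^2 + p - 6) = (p - 5)*(p + 3)*(p - 2)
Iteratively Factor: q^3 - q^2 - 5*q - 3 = (q + 1)*(q^2 - 2*q - 3) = (q + 1)^2*(q - 3)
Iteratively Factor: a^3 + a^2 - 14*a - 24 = (a + 3)*(a^2 - 2*a - 8) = (a + 2)*(a + 3)*(a - 4)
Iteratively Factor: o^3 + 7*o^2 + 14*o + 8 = (o + 1)*(o^2 + 6*o + 8) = (o + 1)*(o + 2)*(o + 4)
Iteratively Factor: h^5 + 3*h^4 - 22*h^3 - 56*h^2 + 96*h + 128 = (h + 4)*(h^4 - h^3 - 18*h^2 + 16*h + 32) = (h + 1)*(h + 4)*(h^3 - 2*h^2 - 16*h + 32) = (h - 2)*(h + 1)*(h + 4)*(h^2 - 16) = (h - 2)*(h + 1)*(h + 4)^2*(h - 4)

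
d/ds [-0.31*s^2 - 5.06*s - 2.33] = -0.62*s - 5.06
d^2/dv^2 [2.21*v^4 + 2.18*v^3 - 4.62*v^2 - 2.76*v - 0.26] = 26.52*v^2 + 13.08*v - 9.24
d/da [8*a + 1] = 8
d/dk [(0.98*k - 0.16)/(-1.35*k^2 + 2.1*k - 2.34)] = (1.323*k^2 - 0.432*k - 1.9572)/(1.8225*k^4 - 5.67*k^3 + 10.728*k^2 - 9.828*k + 5.4756)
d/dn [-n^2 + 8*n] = 8 - 2*n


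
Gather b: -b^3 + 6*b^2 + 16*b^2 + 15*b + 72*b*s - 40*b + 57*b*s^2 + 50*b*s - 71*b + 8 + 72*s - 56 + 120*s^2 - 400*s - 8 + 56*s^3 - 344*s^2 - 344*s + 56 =-b^3 + 22*b^2 + b*(57*s^2 + 122*s - 96) + 56*s^3 - 224*s^2 - 672*s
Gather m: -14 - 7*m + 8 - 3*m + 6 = -10*m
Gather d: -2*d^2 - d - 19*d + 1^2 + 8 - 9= -2*d^2 - 20*d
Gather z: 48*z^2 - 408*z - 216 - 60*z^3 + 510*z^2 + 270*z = -60*z^3 + 558*z^2 - 138*z - 216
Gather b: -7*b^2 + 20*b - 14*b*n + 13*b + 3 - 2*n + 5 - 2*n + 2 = -7*b^2 + b*(33 - 14*n) - 4*n + 10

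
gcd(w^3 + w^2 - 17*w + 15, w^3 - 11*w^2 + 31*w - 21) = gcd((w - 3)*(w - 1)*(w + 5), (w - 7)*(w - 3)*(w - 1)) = w^2 - 4*w + 3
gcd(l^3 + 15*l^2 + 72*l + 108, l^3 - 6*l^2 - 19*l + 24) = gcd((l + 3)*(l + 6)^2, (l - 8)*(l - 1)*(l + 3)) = l + 3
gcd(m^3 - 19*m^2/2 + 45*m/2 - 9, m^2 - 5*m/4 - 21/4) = m - 3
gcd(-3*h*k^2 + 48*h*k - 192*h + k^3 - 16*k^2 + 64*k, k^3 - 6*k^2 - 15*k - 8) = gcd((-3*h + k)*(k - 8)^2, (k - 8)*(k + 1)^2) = k - 8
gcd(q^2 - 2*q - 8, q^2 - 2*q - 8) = q^2 - 2*q - 8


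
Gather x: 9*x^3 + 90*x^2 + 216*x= 9*x^3 + 90*x^2 + 216*x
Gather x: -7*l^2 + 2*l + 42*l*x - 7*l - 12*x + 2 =-7*l^2 - 5*l + x*(42*l - 12) + 2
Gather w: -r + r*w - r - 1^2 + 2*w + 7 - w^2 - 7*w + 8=-2*r - w^2 + w*(r - 5) + 14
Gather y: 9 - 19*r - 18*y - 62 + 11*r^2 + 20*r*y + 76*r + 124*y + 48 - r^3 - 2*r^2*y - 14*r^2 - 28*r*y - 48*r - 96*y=-r^3 - 3*r^2 + 9*r + y*(-2*r^2 - 8*r + 10) - 5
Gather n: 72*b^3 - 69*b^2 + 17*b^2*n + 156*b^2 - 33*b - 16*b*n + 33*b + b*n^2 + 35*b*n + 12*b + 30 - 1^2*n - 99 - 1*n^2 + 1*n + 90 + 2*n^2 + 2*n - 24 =72*b^3 + 87*b^2 + 12*b + n^2*(b + 1) + n*(17*b^2 + 19*b + 2) - 3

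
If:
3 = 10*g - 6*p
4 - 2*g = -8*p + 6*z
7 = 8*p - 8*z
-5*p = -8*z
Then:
No Solution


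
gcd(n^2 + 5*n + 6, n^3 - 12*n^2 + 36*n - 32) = 1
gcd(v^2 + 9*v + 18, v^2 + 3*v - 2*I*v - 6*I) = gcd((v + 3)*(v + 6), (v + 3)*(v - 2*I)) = v + 3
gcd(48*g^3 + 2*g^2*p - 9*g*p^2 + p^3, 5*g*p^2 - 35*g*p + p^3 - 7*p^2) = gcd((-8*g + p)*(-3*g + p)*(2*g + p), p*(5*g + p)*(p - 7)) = 1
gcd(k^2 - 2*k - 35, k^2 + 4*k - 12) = 1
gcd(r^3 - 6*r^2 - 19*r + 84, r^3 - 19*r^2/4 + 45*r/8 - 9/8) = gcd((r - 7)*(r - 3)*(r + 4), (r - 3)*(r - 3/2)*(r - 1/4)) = r - 3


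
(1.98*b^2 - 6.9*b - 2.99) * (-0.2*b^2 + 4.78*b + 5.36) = -0.396*b^4 + 10.8444*b^3 - 21.7712*b^2 - 51.2762*b - 16.0264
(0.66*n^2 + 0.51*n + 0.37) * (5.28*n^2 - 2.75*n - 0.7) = 3.4848*n^4 + 0.8778*n^3 + 0.0891*n^2 - 1.3745*n - 0.259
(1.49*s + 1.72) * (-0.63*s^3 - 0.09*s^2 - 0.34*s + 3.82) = -0.9387*s^4 - 1.2177*s^3 - 0.6614*s^2 + 5.107*s + 6.5704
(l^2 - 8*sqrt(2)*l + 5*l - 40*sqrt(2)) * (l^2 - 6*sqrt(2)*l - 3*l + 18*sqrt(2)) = l^4 - 14*sqrt(2)*l^3 + 2*l^3 - 28*sqrt(2)*l^2 + 81*l^2 + 192*l + 210*sqrt(2)*l - 1440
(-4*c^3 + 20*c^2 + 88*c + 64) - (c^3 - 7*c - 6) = -5*c^3 + 20*c^2 + 95*c + 70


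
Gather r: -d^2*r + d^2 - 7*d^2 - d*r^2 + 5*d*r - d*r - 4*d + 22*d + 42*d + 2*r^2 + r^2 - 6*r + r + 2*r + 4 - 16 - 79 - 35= -6*d^2 + 60*d + r^2*(3 - d) + r*(-d^2 + 4*d - 3) - 126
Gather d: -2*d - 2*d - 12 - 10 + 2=-4*d - 20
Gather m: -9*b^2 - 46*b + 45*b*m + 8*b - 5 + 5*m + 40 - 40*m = -9*b^2 - 38*b + m*(45*b - 35) + 35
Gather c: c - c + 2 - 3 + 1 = 0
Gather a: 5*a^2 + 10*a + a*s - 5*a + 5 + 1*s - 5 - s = 5*a^2 + a*(s + 5)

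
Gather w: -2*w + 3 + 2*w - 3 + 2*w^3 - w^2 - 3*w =2*w^3 - w^2 - 3*w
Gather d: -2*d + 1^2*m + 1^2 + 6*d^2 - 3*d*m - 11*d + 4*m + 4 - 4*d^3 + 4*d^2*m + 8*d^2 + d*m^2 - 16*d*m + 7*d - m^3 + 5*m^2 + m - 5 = -4*d^3 + d^2*(4*m + 14) + d*(m^2 - 19*m - 6) - m^3 + 5*m^2 + 6*m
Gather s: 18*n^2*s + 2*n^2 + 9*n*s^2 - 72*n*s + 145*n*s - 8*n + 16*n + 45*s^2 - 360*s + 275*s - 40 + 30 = 2*n^2 + 8*n + s^2*(9*n + 45) + s*(18*n^2 + 73*n - 85) - 10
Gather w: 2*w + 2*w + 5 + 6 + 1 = 4*w + 12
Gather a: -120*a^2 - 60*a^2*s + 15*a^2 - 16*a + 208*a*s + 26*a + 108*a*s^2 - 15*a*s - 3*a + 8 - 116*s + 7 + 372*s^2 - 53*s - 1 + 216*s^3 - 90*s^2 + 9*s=a^2*(-60*s - 105) + a*(108*s^2 + 193*s + 7) + 216*s^3 + 282*s^2 - 160*s + 14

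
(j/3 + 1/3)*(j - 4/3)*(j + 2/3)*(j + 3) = j^4/3 + 10*j^3/9 - 5*j^2/27 - 50*j/27 - 8/9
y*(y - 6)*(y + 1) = y^3 - 5*y^2 - 6*y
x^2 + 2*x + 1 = (x + 1)^2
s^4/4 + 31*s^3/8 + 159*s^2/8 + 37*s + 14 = (s/4 + 1)*(s + 1/2)*(s + 4)*(s + 7)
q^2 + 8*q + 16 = (q + 4)^2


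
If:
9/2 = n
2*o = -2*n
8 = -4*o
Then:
No Solution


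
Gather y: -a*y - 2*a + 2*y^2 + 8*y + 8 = -2*a + 2*y^2 + y*(8 - a) + 8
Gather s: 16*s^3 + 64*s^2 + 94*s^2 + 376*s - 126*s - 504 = 16*s^3 + 158*s^2 + 250*s - 504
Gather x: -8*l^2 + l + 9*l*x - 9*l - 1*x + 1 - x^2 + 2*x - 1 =-8*l^2 - 8*l - x^2 + x*(9*l + 1)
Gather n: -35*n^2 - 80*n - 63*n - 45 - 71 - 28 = -35*n^2 - 143*n - 144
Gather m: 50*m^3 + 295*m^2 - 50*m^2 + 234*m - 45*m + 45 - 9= 50*m^3 + 245*m^2 + 189*m + 36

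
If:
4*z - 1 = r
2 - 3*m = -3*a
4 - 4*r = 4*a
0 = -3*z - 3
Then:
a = 6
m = 20/3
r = -5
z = -1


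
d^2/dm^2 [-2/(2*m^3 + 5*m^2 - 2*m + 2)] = 4*((6*m + 5)*(2*m^3 + 5*m^2 - 2*m + 2) - 4*(3*m^2 + 5*m - 1)^2)/(2*m^3 + 5*m^2 - 2*m + 2)^3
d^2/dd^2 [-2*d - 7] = 0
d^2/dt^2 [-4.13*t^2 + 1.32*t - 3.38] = -8.26000000000000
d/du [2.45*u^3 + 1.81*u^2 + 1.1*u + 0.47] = 7.35*u^2 + 3.62*u + 1.1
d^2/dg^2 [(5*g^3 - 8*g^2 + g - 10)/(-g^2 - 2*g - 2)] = 2*(-27*g^3 - 78*g^2 + 6*g + 56)/(g^6 + 6*g^5 + 18*g^4 + 32*g^3 + 36*g^2 + 24*g + 8)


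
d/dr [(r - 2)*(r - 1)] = 2*r - 3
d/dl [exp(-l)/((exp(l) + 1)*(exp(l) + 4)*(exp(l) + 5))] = 2*(-2*exp(3*l) - 15*exp(2*l) - 29*exp(l) - 10)*exp(-l)/(exp(6*l) + 20*exp(5*l) + 158*exp(4*l) + 620*exp(3*l) + 1241*exp(2*l) + 1160*exp(l) + 400)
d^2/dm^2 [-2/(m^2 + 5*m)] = 4*(m*(m + 5) - (2*m + 5)^2)/(m^3*(m + 5)^3)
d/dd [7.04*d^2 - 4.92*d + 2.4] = 14.08*d - 4.92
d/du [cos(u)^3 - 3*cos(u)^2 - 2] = 3*(2 - cos(u))*sin(u)*cos(u)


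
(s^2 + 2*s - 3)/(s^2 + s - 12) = (s^2 + 2*s - 3)/(s^2 + s - 12)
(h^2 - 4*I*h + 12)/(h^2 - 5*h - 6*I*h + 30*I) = (h + 2*I)/(h - 5)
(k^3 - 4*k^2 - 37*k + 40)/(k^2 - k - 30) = (k^2 - 9*k + 8)/(k - 6)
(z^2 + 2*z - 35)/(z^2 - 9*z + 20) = (z + 7)/(z - 4)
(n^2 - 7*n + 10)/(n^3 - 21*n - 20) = (n - 2)/(n^2 + 5*n + 4)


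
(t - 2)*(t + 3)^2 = t^3 + 4*t^2 - 3*t - 18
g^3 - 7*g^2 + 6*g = g*(g - 6)*(g - 1)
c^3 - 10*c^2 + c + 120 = (c - 8)*(c - 5)*(c + 3)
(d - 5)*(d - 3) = d^2 - 8*d + 15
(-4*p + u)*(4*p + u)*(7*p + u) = -112*p^3 - 16*p^2*u + 7*p*u^2 + u^3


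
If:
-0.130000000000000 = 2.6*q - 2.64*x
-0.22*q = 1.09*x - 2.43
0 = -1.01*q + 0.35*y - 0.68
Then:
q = 1.84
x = 1.86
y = 7.24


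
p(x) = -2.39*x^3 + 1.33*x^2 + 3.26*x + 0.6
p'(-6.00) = -270.82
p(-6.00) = 545.16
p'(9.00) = -553.57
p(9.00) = -1604.64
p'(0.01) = 3.29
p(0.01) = 0.63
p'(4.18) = -110.90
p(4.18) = -137.09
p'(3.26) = -64.27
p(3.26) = -57.44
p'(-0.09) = 2.96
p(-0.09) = 0.32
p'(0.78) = 0.97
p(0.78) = 2.82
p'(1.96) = -19.07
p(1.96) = -5.90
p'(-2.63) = -53.33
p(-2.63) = 44.70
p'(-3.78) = -109.24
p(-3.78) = 136.37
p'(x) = -7.17*x^2 + 2.66*x + 3.26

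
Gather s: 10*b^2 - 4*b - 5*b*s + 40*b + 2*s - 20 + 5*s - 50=10*b^2 + 36*b + s*(7 - 5*b) - 70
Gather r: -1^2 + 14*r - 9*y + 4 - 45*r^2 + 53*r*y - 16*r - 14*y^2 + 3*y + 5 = -45*r^2 + r*(53*y - 2) - 14*y^2 - 6*y + 8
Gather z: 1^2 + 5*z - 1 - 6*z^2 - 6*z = -6*z^2 - z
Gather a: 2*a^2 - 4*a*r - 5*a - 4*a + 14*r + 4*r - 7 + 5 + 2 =2*a^2 + a*(-4*r - 9) + 18*r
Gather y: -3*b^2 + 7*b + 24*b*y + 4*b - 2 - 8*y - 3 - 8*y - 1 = -3*b^2 + 11*b + y*(24*b - 16) - 6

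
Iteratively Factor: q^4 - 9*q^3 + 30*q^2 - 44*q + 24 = (q - 2)*(q^3 - 7*q^2 + 16*q - 12) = (q - 2)^2*(q^2 - 5*q + 6) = (q - 3)*(q - 2)^2*(q - 2)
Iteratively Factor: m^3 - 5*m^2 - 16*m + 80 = (m + 4)*(m^2 - 9*m + 20) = (m - 5)*(m + 4)*(m - 4)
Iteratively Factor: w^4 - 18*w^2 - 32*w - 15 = (w + 3)*(w^3 - 3*w^2 - 9*w - 5) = (w + 1)*(w + 3)*(w^2 - 4*w - 5) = (w - 5)*(w + 1)*(w + 3)*(w + 1)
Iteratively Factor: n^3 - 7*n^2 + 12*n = (n - 4)*(n^2 - 3*n) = (n - 4)*(n - 3)*(n)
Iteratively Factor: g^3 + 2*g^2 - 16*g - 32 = (g - 4)*(g^2 + 6*g + 8) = (g - 4)*(g + 2)*(g + 4)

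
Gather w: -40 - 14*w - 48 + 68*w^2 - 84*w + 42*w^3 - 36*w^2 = 42*w^3 + 32*w^2 - 98*w - 88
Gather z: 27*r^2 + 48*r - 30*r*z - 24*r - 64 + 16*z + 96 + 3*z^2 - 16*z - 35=27*r^2 - 30*r*z + 24*r + 3*z^2 - 3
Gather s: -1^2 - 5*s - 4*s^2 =-4*s^2 - 5*s - 1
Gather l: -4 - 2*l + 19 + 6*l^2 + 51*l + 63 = 6*l^2 + 49*l + 78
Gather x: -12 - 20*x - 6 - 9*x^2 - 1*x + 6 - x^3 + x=-x^3 - 9*x^2 - 20*x - 12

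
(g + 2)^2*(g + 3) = g^3 + 7*g^2 + 16*g + 12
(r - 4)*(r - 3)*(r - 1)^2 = r^4 - 9*r^3 + 27*r^2 - 31*r + 12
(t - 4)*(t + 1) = t^2 - 3*t - 4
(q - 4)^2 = q^2 - 8*q + 16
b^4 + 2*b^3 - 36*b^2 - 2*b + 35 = (b - 5)*(b - 1)*(b + 1)*(b + 7)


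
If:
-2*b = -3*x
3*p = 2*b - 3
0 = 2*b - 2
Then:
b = 1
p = -1/3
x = 2/3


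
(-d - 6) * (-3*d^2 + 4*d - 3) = 3*d^3 + 14*d^2 - 21*d + 18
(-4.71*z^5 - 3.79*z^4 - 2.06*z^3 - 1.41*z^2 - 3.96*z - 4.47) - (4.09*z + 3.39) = -4.71*z^5 - 3.79*z^4 - 2.06*z^3 - 1.41*z^2 - 8.05*z - 7.86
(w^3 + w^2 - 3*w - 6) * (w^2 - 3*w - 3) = w^5 - 2*w^4 - 9*w^3 + 27*w + 18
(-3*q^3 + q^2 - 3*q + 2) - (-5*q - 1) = -3*q^3 + q^2 + 2*q + 3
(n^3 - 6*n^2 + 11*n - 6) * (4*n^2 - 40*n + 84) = 4*n^5 - 64*n^4 + 368*n^3 - 968*n^2 + 1164*n - 504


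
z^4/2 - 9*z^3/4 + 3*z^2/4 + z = z*(z/2 + 1/4)*(z - 4)*(z - 1)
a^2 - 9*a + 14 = (a - 7)*(a - 2)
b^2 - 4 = (b - 2)*(b + 2)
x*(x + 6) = x^2 + 6*x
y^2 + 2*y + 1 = (y + 1)^2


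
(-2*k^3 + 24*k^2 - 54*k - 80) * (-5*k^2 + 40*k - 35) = 10*k^5 - 200*k^4 + 1300*k^3 - 2600*k^2 - 1310*k + 2800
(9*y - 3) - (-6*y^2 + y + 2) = 6*y^2 + 8*y - 5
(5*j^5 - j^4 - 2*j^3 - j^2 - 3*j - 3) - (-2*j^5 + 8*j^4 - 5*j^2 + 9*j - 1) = 7*j^5 - 9*j^4 - 2*j^3 + 4*j^2 - 12*j - 2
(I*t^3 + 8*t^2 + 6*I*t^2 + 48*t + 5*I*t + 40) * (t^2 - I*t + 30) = I*t^5 + 9*t^4 + 6*I*t^4 + 54*t^3 + 27*I*t^3 + 285*t^2 + 132*I*t^2 + 1440*t + 110*I*t + 1200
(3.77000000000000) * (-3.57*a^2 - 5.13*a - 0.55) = -13.4589*a^2 - 19.3401*a - 2.0735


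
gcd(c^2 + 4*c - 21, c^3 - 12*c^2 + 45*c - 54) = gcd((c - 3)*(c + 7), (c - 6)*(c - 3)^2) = c - 3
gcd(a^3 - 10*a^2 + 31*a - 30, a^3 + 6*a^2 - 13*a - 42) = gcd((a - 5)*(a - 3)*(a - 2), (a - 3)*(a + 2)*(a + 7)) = a - 3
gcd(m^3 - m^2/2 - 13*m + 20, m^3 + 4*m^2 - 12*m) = m - 2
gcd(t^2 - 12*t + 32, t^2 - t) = 1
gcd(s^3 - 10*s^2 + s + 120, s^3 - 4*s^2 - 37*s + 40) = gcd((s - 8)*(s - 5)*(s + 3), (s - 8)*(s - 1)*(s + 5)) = s - 8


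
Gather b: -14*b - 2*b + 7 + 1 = 8 - 16*b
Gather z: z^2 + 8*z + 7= z^2 + 8*z + 7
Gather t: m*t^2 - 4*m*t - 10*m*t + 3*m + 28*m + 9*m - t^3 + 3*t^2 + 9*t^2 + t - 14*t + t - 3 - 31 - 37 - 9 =40*m - t^3 + t^2*(m + 12) + t*(-14*m - 12) - 80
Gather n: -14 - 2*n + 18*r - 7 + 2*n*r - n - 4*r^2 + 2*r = n*(2*r - 3) - 4*r^2 + 20*r - 21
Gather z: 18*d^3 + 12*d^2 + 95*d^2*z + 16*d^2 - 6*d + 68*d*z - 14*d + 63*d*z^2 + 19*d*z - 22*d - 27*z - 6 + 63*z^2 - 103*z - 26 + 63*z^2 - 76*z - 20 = 18*d^3 + 28*d^2 - 42*d + z^2*(63*d + 126) + z*(95*d^2 + 87*d - 206) - 52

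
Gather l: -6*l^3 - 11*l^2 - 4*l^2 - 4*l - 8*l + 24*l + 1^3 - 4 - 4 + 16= -6*l^3 - 15*l^2 + 12*l + 9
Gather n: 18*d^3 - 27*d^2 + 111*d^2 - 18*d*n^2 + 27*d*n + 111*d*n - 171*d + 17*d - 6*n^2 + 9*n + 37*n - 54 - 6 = 18*d^3 + 84*d^2 - 154*d + n^2*(-18*d - 6) + n*(138*d + 46) - 60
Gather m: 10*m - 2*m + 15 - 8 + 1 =8*m + 8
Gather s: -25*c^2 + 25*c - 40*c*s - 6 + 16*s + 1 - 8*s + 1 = -25*c^2 + 25*c + s*(8 - 40*c) - 4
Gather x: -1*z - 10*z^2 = -10*z^2 - z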